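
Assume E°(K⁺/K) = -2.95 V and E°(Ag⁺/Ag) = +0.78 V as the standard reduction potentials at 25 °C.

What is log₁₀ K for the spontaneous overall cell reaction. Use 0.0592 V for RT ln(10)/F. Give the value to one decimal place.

Cathode: Ag⁺/Ag; anode: K⁺/K. E°cell = +3.73 V, n = 1.
log K = nE°cell / 0.0592 = (1)(+3.73) / 0.0592 = 63.0.

63.0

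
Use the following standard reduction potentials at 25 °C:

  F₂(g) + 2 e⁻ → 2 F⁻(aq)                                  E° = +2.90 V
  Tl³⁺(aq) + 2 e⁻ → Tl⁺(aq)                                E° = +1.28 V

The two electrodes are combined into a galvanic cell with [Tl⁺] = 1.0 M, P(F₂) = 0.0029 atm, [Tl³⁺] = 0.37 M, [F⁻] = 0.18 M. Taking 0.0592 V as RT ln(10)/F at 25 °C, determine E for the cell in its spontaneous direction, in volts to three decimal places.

+1.602 V

F₂/F⁻ is the cathode (higher E°), Tl³⁺/Tl⁺ the anode: E°cell = +2.90 − (+1.28) = +1.62 V, n = 2.
Overall: F₂(g) + Tl⁺(aq) → 2 F⁻(aq) + Tl³⁺(aq)
Q = [F⁻]^2·[Tl³⁺] / (P(F₂)·[Tl⁺]); log Q = 0.616.
E = E° − (0.0592/n) log Q = +1.62 − (0.0592/2)(0.616) = +1.602 V.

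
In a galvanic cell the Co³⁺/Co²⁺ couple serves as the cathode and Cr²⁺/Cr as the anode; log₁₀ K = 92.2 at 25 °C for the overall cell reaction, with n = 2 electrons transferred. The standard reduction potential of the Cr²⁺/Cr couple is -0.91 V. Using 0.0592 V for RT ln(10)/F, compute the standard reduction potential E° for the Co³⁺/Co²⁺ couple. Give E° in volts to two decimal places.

E°cell = (0.0592/n)·log K = (0.0592/2)(92.2) = +2.729 V.
Since Co³⁺/Co²⁺ is the cathode and Cr²⁺/Cr the anode, E°cell = E°(Co³⁺/Co²⁺) − E°(Cr²⁺/Cr).
So E°(Co³⁺/Co²⁺) = E°cell + E°(Cr²⁺/Cr) = +2.729 + (-0.91) = +1.82 V.

+1.82 V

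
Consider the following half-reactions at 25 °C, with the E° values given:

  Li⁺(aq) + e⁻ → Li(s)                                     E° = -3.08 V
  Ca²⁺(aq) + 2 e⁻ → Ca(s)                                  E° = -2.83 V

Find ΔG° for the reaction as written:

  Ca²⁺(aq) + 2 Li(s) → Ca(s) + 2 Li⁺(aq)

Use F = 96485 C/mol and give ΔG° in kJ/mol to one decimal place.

-48.2 kJ/mol

As written, Ca²⁺/Ca is reduced (cathode) and Li⁺/Li is oxidised (anode), so E°cell = (-2.83) − (-3.08) = +0.25 V.
Balancing electrons gives n = 2.
ΔG° = −nFE° = −(2)(96485)(+0.25) = -48,242 J = -48.2 kJ/mol.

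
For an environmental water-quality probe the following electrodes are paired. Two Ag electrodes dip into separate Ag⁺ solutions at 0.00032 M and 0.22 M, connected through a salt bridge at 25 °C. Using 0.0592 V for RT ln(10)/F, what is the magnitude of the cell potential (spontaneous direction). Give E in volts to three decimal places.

+0.168 V

For a concentration cell E°cell = 0. The 0.22 M side is the cathode (reduction is favoured where [Ag⁺] is higher).
With n = 1, E = −(0.0592/1) log([Ag⁺]ₐₙ/[Ag⁺]꜀ₐₜ) = −(0.0592/1) log(0.00032/0.22) = −(0.0592/1)(-2.837) = +0.168 V.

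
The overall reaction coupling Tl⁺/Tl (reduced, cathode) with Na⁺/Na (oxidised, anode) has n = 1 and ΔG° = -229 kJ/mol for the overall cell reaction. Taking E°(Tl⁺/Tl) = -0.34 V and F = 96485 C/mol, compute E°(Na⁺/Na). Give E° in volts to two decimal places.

E°cell = −ΔG°/(nF) = −(-229×10³)/((1)(96485)) = +2.373 V.
Since Tl⁺/Tl is the cathode and Na⁺/Na the anode, E°cell = E°(Tl⁺/Tl) − E°(Na⁺/Na).
So E°(Na⁺/Na) = E°(Tl⁺/Tl) − E°cell = (-0.34) − (+2.373) = -2.71 V.

-2.71 V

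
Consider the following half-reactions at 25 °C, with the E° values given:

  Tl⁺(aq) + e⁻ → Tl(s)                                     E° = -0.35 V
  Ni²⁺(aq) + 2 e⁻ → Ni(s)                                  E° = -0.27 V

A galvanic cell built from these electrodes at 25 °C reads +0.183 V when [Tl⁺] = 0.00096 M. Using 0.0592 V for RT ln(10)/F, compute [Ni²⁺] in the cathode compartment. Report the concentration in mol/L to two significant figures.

Ni²⁺/Ni is the cathode, Tl⁺/Tl the anode: E°cell = +0.08 V, n = 2.
Overall reaction: Ni²⁺(aq) + 2 Tl(s) → Ni(s) + 2 Tl⁺(aq); Q = [Tl⁺]^2/[Ni²⁺]^1.
From E = E° − (0.0592/n) log Q: log Q = (E° − E)·n/0.0592 = (+0.08 − (+0.183))·2/0.0592 = -3.4797.
So 1·log[Ni²⁺] = 2·log(0.00096) − log Q = -6.0355 − (-3.4797) = -2.5558; [Ni²⁺] = 10^(-2.5558) ≈ 0.0028 M.

0.0028 M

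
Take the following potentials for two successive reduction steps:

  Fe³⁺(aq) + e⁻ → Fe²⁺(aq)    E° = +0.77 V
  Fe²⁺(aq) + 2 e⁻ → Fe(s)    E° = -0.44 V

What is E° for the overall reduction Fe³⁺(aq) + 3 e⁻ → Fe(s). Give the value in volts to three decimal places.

Since ΔG° = −nFE° is additive over sequential reductions, n₃E°₃ = n₁E°₁ + n₂E°₂.
E°₃ = (1×+0.77 + 2×-0.44) / 3 = (-0.110) / 3 = -0.037 V.

-0.037 V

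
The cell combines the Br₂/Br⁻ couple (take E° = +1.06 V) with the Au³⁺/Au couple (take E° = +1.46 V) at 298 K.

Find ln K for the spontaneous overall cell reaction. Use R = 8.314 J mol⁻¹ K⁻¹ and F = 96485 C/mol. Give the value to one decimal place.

93.5

Cathode: Au³⁺/Au; anode: Br₂/Br⁻. E°cell = (+1.46) − (+1.06) = +0.40 V, with n = 6.
ΔG° = −nFE° = −RT ln K, so ln K = nFE°/(RT) = (6)(96485)(+0.40) / ((8.314)(298)) = 93.464.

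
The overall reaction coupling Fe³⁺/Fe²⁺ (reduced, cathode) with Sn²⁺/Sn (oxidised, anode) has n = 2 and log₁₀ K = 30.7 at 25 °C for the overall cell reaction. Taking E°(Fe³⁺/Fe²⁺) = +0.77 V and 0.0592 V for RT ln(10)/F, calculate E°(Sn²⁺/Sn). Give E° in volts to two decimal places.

-0.14 V

E°cell = (0.0592/n)·log K = (0.0592/2)(30.7) = +0.909 V.
Since Fe³⁺/Fe²⁺ is the cathode and Sn²⁺/Sn the anode, E°cell = E°(Fe³⁺/Fe²⁺) − E°(Sn²⁺/Sn).
So E°(Sn²⁺/Sn) = E°(Fe³⁺/Fe²⁺) − E°cell = (+0.77) − (+0.909) = -0.14 V.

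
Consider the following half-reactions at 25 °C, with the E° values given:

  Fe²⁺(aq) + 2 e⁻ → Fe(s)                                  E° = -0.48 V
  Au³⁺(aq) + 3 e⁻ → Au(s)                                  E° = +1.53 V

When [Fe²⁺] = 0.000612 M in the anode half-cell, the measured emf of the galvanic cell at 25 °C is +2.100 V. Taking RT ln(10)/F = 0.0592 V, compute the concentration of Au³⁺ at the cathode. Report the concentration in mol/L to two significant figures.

0.55 M

Au³⁺/Au is the cathode, Fe²⁺/Fe the anode: E°cell = +2.01 V, n = 6.
Overall reaction: 2 Au³⁺(aq) + 3 Fe(s) → 2 Au(s) + 3 Fe²⁺(aq); Q = [Fe²⁺]^3/[Au³⁺]^2.
From E = E° − (0.0592/n) log Q: log Q = (E° − E)·n/0.0592 = (+2.01 − (+2.100))·6/0.0592 = -9.1216.
So 2·log[Au³⁺] = 3·log(0.000612) − log Q = -9.6397 − (-9.1216) = -0.5181; log[Au³⁺] = -0.5181 / 2 = -0.2591; [Au³⁺] = 10^(-0.2591) ≈ 0.55 M.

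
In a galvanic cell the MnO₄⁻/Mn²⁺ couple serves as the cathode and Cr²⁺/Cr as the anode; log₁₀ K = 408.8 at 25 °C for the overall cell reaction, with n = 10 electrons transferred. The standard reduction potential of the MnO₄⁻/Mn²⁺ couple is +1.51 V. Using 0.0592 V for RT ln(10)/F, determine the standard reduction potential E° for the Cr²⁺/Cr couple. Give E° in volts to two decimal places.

E°cell = (0.0592/n)·log K = (0.0592/10)(408.8) = +2.420 V.
Since MnO₄⁻/Mn²⁺ is the cathode and Cr²⁺/Cr the anode, E°cell = E°(MnO₄⁻/Mn²⁺) − E°(Cr²⁺/Cr).
So E°(Cr²⁺/Cr) = E°(MnO₄⁻/Mn²⁺) − E°cell = (+1.51) − (+2.420) = -0.91 V.

-0.91 V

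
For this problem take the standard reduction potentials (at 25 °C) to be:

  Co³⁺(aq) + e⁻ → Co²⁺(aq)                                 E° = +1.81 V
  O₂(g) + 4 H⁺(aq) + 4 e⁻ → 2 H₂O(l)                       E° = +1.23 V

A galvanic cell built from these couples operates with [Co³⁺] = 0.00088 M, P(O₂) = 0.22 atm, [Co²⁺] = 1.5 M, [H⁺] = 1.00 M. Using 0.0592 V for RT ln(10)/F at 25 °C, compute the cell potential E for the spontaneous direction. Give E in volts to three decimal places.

+0.398 V

Co³⁺/Co²⁺ is the cathode (higher E°), O₂/H₂O the anode: E°cell = +1.81 − (+1.23) = +0.58 V, n = 4.
Overall: 4 Co³⁺(aq) + 2 H₂O(l) → 4 Co²⁺(aq) + O₂(g) + 4 H⁺(aq)
Q = [Co²⁺]^4·P(O₂)·[H⁺]^4 / ([Co³⁺]^4); log Q = 12.269.
E = E° − (0.0592/n) log Q = +0.58 − (0.0592/4)(12.269) = +0.398 V.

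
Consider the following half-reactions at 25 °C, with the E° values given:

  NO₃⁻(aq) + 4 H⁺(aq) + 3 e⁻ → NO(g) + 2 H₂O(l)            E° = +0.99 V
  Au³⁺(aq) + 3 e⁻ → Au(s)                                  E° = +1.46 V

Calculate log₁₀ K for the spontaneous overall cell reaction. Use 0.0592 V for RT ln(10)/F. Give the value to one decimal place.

23.8

Cathode: Au³⁺/Au; anode: NO₃⁻/NO. E°cell = +0.47 V, n = 3.
log K = nE°cell / 0.0592 = (3)(+0.47) / 0.0592 = 23.8.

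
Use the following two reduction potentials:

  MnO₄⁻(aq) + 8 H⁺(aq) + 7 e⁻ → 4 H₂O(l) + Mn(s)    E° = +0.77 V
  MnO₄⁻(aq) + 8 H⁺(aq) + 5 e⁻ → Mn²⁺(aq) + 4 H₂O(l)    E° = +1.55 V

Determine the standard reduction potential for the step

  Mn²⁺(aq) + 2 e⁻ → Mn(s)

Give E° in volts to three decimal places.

Sequential free energies add, so n₃E°₃ = n₁E°₁ + n₂E°₂.
With n₃ = 7, and the known step contributing 5×(+1.55) V, the unknown satisfies 2·E° = 7×(+0.77) − 5×(+1.55) = -2.360.
E° = -2.360 / 2 = -1.180 V.

-1.180 V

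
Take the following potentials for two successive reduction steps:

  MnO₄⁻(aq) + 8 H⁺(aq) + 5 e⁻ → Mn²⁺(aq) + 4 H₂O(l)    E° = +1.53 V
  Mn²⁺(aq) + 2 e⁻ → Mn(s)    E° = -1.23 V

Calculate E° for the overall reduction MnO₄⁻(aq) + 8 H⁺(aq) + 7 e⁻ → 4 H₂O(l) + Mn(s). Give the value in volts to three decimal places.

Standard free energies of sequential steps add: ΔG°₃ = ΔG°₁ + ΔG°₂, so n₃E°₃ = n₁E°₁ + n₂E°₂.
E°₃ = (5×+1.53 + 2×-1.23) / 7 = (+5.190) / 7 = +0.741 V.

+0.741 V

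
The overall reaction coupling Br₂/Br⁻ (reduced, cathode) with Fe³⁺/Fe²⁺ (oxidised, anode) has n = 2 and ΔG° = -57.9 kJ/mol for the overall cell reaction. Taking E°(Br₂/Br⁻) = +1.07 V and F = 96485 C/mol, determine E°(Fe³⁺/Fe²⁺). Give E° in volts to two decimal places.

E°cell = −ΔG°/(nF) = −(-57.9×10³)/((2)(96485)) = +0.300 V.
Since Br₂/Br⁻ is the cathode and Fe³⁺/Fe²⁺ the anode, E°cell = E°(Br₂/Br⁻) − E°(Fe³⁺/Fe²⁺).
So E°(Fe³⁺/Fe²⁺) = E°(Br₂/Br⁻) − E°cell = (+1.07) − (+0.300) = +0.77 V.

+0.77 V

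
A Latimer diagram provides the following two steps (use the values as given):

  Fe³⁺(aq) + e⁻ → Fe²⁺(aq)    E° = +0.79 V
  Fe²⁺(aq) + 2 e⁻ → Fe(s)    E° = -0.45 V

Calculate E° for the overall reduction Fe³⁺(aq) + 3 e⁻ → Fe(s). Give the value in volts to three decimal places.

Adding the free-energy changes (−nFE°) of the two steps gives −n₃FE°₃ = −n₁FE°₁ − n₂FE°₂.
E°₃ = (1×+0.79 + 2×-0.45) / 3 = (-0.110) / 3 = -0.037 V.

-0.037 V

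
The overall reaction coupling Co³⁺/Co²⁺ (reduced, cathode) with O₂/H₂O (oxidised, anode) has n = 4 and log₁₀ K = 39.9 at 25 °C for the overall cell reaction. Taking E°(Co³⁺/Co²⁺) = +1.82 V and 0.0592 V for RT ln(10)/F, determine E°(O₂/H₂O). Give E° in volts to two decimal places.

+1.23 V

E°cell = (0.0592/n)·log K = (0.0592/4)(39.9) = +0.591 V.
Since Co³⁺/Co²⁺ is the cathode and O₂/H₂O the anode, E°cell = E°(Co³⁺/Co²⁺) − E°(O₂/H₂O).
So E°(O₂/H₂O) = E°(Co³⁺/Co²⁺) − E°cell = (+1.82) − (+0.591) = +1.23 V.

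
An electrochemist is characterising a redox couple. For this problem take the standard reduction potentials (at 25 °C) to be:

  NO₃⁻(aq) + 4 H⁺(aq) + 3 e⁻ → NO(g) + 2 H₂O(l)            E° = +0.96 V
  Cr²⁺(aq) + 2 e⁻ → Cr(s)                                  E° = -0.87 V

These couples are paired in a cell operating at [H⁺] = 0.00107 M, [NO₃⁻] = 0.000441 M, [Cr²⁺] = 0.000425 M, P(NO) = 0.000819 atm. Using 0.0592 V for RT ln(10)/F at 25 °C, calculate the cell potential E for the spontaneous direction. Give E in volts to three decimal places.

NO₃⁻/NO is the cathode (higher E°), Cr²⁺/Cr the anode: E°cell = +0.96 − (-0.87) = +1.83 V, n = 6.
Overall: 2 NO₃⁻(aq) + 8 H⁺(aq) + 3 Cr(s) → 2 NO(g) + 4 H₂O(l) + 3 Cr²⁺(aq)
Q = P(NO)^2·[Cr²⁺]^3 / ([NO₃⁻]^2·[H⁺]^8); log Q = 14.188.
E = E° − (0.0592/n) log Q = +1.83 − (0.0592/6)(14.188) = +1.690 V.

+1.690 V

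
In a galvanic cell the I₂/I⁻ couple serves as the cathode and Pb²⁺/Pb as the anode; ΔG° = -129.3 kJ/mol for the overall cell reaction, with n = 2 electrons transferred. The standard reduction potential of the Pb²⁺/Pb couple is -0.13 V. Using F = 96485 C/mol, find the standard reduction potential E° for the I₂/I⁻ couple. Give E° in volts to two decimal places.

E°cell = −ΔG°/(nF) = −(-129.3×10³)/((2)(96485)) = +0.670 V.
Since I₂/I⁻ is the cathode and Pb²⁺/Pb the anode, E°cell = E°(I₂/I⁻) − E°(Pb²⁺/Pb).
So E°(I₂/I⁻) = E°cell + E°(Pb²⁺/Pb) = +0.670 + (-0.13) = +0.54 V.

+0.54 V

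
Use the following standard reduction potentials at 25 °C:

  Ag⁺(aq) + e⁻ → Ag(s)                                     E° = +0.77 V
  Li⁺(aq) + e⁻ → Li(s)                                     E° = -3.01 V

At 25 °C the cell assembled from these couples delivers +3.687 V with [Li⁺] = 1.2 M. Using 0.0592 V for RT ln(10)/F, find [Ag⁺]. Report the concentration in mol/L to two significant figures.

Ag⁺/Ag is the cathode, Li⁺/Li the anode: E°cell = +3.78 V, n = 1.
Overall reaction: Ag⁺(aq) + Li(s) → Ag(s) + Li⁺(aq); Q = [Li⁺]^1/[Ag⁺]^1.
From E = E° − (0.0592/n) log Q: log Q = (E° − E)·n/0.0592 = (+3.78 − (+3.687))·1/0.0592 = 1.5709.
So 1·log[Ag⁺] = 1·log(1.2) − log Q = 0.0792 − (1.5709) = -1.4917; [Ag⁺] = 10^(-1.4917) ≈ 0.032 M.

0.032 M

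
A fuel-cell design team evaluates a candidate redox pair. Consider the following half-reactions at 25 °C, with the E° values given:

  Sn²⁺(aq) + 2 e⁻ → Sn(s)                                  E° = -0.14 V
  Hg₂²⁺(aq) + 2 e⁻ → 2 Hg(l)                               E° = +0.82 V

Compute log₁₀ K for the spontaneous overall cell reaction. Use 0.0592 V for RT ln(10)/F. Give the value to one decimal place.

32.4

Cathode: Hg₂²⁺/Hg; anode: Sn²⁺/Sn. E°cell = +0.96 V, n = 2.
log K = nE°cell / 0.0592 = (2)(+0.96) / 0.0592 = 32.4.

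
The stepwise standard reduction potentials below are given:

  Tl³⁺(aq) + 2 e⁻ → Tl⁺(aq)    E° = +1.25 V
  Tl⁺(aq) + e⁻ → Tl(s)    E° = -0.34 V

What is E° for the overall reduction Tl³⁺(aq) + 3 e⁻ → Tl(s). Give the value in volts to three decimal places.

+0.720 V

Since ΔG° = −nFE° is additive over sequential reductions, n₃E°₃ = n₁E°₁ + n₂E°₂.
E°₃ = (2×+1.25 + 1×-0.34) / 3 = (+2.160) / 3 = +0.720 V.
Simply averaging or adding the two E° values would be wrong; the electron-weighted sum is required.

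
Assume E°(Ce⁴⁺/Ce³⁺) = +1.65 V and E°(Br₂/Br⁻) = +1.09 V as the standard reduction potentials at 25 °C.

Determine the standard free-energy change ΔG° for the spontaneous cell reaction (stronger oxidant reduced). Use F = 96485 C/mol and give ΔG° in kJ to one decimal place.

-108.1 kJ

Ce⁴⁺/Ce³⁺ (E° = +1.65 V) is the cathode; Br₂/Br⁻ (E° = +1.09 V) is the anode, so E°cell = +0.56 V.
Balancing electrons gives n = 2 (lcm of 1 and 2).
ΔG° = −nFE° = −(2)(96485)(+0.56) = -108,063 J = -108.1 kJ.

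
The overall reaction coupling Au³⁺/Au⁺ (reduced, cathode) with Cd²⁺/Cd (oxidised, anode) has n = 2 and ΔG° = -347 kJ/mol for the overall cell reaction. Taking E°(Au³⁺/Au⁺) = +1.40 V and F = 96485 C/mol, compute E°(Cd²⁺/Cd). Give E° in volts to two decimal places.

-0.40 V

E°cell = −ΔG°/(nF) = −(-347×10³)/((2)(96485)) = +1.798 V.
Since Au³⁺/Au⁺ is the cathode and Cd²⁺/Cd the anode, E°cell = E°(Au³⁺/Au⁺) − E°(Cd²⁺/Cd).
So E°(Cd²⁺/Cd) = E°(Au³⁺/Au⁺) − E°cell = (+1.40) − (+1.798) = -0.40 V.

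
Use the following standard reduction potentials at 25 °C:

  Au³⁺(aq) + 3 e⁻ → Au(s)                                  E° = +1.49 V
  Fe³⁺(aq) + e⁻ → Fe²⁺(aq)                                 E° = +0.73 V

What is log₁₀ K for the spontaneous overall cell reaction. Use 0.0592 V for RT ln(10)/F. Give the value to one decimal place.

38.5

Cathode: Au³⁺/Au; anode: Fe³⁺/Fe²⁺. E°cell = +0.76 V, n = 3.
log K = nE°cell / 0.0592 = (3)(+0.76) / 0.0592 = 38.5.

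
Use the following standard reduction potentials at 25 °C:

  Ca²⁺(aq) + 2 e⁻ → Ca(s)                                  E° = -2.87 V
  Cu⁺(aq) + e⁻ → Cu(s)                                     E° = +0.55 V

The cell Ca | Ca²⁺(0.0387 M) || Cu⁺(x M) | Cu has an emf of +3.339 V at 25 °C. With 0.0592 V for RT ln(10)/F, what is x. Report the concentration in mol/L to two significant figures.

0.0084 M

Cu⁺/Cu is the cathode, Ca²⁺/Ca the anode: E°cell = +3.42 V, n = 2.
Overall reaction: 2 Cu⁺(aq) + Ca(s) → 2 Cu(s) + Ca²⁺(aq); Q = [Ca²⁺]^1/[Cu⁺]^2.
From E = E° − (0.0592/n) log Q: log Q = (E° − E)·n/0.0592 = (+3.42 − (+3.339))·2/0.0592 = 2.7365.
So 2·log[Cu⁺] = 1·log(0.0387) − log Q = -1.4123 − (2.7365) = -4.1488; log[Cu⁺] = -4.1488 / 2 = -2.0744; [Cu⁺] = 10^(-2.0744) ≈ 0.0084 M.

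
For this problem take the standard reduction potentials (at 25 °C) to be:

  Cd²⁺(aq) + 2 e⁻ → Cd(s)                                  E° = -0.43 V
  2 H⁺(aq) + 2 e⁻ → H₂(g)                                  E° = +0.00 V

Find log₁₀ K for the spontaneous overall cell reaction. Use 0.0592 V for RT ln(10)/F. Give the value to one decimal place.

14.5

Cathode: H⁺/H₂; anode: Cd²⁺/Cd. E°cell = +0.43 V, n = 2.
log K = nE°cell / 0.0592 = (2)(+0.43) / 0.0592 = 14.5.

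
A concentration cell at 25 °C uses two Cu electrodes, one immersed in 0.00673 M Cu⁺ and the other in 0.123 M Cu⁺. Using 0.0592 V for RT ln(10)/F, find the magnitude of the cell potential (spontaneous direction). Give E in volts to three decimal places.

+0.075 V

For a concentration cell E°cell = 0. The 0.123 M side is the cathode (reduction is favoured where [Cu⁺] is higher).
With n = 1, E = −(0.0592/1) log([Cu⁺]ₐₙ/[Cu⁺]꜀ₐₜ) = −(0.0592/1) log(0.00673/0.123) = −(0.0592/1)(-1.262) = +0.075 V.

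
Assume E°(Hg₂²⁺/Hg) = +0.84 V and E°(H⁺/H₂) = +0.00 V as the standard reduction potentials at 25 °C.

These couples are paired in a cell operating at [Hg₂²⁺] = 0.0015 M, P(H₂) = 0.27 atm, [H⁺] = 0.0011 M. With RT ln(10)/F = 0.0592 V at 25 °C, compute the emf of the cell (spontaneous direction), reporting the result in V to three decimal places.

Hg₂²⁺/Hg is the cathode (higher E°), H⁺/H₂ the anode: E°cell = +0.84 − (+0.00) = +0.84 V, n = 2.
Overall: Hg₂²⁺(aq) + H₂(g) → 2 Hg(l) + 2 H⁺(aq)
Q = [H⁺]^2 / ([Hg₂²⁺]·P(H₂)); log Q = -2.525.
E = E° − (0.0592/n) log Q = +0.84 − (0.0592/2)(-2.525) = +0.915 V.

+0.915 V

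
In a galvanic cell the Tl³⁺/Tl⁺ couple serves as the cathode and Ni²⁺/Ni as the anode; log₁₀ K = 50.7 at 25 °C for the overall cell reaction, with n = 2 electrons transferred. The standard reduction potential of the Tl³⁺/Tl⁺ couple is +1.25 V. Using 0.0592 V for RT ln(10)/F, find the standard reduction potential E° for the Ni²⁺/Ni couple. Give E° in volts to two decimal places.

E°cell = (0.0592/n)·log K = (0.0592/2)(50.7) = +1.501 V.
Since Tl³⁺/Tl⁺ is the cathode and Ni²⁺/Ni the anode, E°cell = E°(Tl³⁺/Tl⁺) − E°(Ni²⁺/Ni).
So E°(Ni²⁺/Ni) = E°(Tl³⁺/Tl⁺) − E°cell = (+1.25) − (+1.501) = -0.25 V.

-0.25 V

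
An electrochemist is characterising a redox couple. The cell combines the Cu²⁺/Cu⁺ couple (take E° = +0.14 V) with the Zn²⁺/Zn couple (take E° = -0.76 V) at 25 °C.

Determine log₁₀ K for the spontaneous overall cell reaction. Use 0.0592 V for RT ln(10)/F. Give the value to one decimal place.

30.4

Cathode: Cu²⁺/Cu⁺; anode: Zn²⁺/Zn. E°cell = +0.90 V, n = 2.
log K = nE°cell / 0.0592 = (2)(+0.90) / 0.0592 = 30.4.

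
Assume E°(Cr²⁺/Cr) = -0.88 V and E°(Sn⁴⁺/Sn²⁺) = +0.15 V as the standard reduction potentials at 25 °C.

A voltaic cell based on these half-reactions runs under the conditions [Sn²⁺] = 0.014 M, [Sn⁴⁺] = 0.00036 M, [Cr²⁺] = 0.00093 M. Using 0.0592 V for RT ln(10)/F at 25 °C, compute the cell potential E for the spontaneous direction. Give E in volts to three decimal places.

+1.073 V

Sn⁴⁺/Sn²⁺ is the cathode (higher E°), Cr²⁺/Cr the anode: E°cell = +0.15 − (-0.88) = +1.03 V, n = 2.
Overall: Sn⁴⁺(aq) + Cr(s) → Sn²⁺(aq) + Cr²⁺(aq)
Q = [Sn²⁺]·[Cr²⁺] / ([Sn⁴⁺]); log Q = -1.442.
E = E° − (0.0592/n) log Q = +1.03 − (0.0592/2)(-1.442) = +1.073 V.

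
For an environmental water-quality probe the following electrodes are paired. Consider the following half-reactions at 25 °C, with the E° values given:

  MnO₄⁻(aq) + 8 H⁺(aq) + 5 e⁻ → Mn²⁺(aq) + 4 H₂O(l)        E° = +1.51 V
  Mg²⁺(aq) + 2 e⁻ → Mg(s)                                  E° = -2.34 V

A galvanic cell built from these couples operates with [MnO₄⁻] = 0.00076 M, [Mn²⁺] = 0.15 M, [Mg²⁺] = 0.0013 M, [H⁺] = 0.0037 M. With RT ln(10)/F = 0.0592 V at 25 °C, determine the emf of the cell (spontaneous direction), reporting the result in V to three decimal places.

MnO₄⁻/Mn²⁺ is the cathode (higher E°), Mg²⁺/Mg the anode: E°cell = +1.51 − (-2.34) = +3.85 V, n = 10.
Overall: 2 MnO₄⁻(aq) + 16 H⁺(aq) + 5 Mg(s) → 2 Mn²⁺(aq) + 8 H₂O(l) + 5 Mg²⁺(aq)
Q = [Mn²⁺]^2·[Mg²⁺]^5 / ([MnO₄⁻]^2·[H⁺]^16); log Q = 29.069.
E = E° − (0.0592/n) log Q = +3.85 − (0.0592/10)(29.069) = +3.678 V.

+3.678 V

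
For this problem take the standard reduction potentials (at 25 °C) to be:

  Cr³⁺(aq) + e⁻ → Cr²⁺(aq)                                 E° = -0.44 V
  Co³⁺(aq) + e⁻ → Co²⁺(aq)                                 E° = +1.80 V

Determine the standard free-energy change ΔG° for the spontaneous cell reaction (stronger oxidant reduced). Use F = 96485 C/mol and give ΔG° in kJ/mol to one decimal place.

-216.1 kJ/mol

Co³⁺/Co²⁺ (E° = +1.80 V) is the cathode; Cr³⁺/Cr²⁺ (E° = -0.44 V) is the anode, so E°cell = +2.24 V.
Balancing electrons gives n = 1 (lcm of 1 and 1).
ΔG° = −nFE° = −(1)(96485)(+2.24) = -216,126 J = -216.1 kJ/mol.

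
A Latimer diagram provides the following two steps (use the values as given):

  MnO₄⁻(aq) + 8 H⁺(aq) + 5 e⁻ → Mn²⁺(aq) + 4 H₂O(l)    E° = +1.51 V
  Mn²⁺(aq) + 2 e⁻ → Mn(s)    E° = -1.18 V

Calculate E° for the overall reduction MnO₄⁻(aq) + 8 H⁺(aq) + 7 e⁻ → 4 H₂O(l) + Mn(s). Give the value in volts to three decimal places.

+0.741 V

Since ΔG° = −nFE° is additive over sequential reductions, n₃E°₃ = n₁E°₁ + n₂E°₂.
E°₃ = (5×+1.51 + 2×-1.18) / 7 = (+5.190) / 7 = +0.741 V.
E° values themselves are not directly additive — weighting by electron count is essential.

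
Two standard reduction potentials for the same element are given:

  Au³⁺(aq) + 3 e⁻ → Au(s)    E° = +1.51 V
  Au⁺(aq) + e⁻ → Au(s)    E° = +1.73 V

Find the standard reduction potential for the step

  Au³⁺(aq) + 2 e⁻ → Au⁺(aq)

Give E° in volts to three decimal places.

+1.400 V

Sequential free energies add, so n₃E°₃ = n₁E°₁ + n₂E°₂.
With n₃ = 3, and the known step contributing 1×(+1.73) V, the unknown satisfies 2·E° = 3×(+1.51) − 1×(+1.73) = +2.800.
E° = +2.800 / 2 = +1.400 V.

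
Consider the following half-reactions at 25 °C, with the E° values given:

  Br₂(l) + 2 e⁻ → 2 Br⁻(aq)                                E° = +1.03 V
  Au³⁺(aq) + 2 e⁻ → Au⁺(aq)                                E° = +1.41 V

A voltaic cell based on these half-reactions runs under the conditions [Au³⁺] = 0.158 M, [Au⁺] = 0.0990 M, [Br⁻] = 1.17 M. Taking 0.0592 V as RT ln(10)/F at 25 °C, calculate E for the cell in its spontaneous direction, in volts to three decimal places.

Au³⁺/Au⁺ is the cathode (higher E°), Br₂/Br⁻ the anode: E°cell = +1.41 − (+1.03) = +0.38 V, n = 2.
Overall: Au³⁺(aq) + 2 Br⁻(aq) → Au⁺(aq) + Br₂(l)
Q = [Au⁺] / ([Au³⁺]·[Br⁻]^2); log Q = -0.339.
E = E° − (0.0592/n) log Q = +0.38 − (0.0592/2)(-0.339) = +0.390 V.

+0.390 V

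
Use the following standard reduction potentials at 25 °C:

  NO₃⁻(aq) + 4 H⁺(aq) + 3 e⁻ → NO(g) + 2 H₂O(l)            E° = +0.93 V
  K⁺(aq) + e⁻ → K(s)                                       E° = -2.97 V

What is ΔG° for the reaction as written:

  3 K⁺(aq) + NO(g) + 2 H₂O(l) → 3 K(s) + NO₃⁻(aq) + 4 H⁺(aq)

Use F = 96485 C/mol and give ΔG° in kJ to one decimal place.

As written, K⁺/K is reduced (cathode) and NO₃⁻/NO is oxidised (anode), so E°cell = (-2.97) − (+0.93) = -3.90 V.
Balancing electrons gives n = 3.
ΔG° = −nFE° = −(3)(96485)(-3.90) = 1,128,874 J = +1128.9 kJ.

+1128.9 kJ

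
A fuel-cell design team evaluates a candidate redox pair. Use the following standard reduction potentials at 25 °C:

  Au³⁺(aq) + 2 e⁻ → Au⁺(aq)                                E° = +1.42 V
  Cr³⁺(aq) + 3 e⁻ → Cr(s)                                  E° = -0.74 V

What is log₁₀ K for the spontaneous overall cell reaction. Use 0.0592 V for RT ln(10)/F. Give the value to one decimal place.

218.9

Cathode: Au³⁺/Au⁺; anode: Cr³⁺/Cr. E°cell = +2.16 V, n = 6.
log K = nE°cell / 0.0592 = (6)(+2.16) / 0.0592 = 218.9.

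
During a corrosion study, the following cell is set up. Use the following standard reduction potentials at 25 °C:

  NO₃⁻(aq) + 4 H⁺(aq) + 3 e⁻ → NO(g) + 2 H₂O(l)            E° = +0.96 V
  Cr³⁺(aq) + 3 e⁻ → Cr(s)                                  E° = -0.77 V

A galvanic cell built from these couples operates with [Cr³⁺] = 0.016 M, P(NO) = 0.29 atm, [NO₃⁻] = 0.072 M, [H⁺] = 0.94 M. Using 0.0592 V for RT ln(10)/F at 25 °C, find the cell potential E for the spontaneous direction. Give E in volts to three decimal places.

NO₃⁻/NO is the cathode (higher E°), Cr³⁺/Cr the anode: E°cell = +0.96 − (-0.77) = +1.73 V, n = 3.
Overall: NO₃⁻(aq) + 4 H⁺(aq) + Cr(s) → NO(g) + 2 H₂O(l) + Cr³⁺(aq)
Q = P(NO)·[Cr³⁺] / ([NO₃⁻]·[H⁺]^4); log Q = -1.083.
E = E° − (0.0592/n) log Q = +1.73 − (0.0592/3)(-1.083) = +1.751 V.

+1.751 V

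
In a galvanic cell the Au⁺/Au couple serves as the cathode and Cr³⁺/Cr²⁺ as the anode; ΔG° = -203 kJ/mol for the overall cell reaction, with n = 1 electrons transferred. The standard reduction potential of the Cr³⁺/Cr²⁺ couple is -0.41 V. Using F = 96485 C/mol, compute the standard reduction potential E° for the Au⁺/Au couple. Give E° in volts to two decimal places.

E°cell = −ΔG°/(nF) = −(-203×10³)/((1)(96485)) = +2.104 V.
Since Au⁺/Au is the cathode and Cr³⁺/Cr²⁺ the anode, E°cell = E°(Au⁺/Au) − E°(Cr³⁺/Cr²⁺).
So E°(Au⁺/Au) = E°cell + E°(Cr³⁺/Cr²⁺) = +2.104 + (-0.41) = +1.69 V.

+1.69 V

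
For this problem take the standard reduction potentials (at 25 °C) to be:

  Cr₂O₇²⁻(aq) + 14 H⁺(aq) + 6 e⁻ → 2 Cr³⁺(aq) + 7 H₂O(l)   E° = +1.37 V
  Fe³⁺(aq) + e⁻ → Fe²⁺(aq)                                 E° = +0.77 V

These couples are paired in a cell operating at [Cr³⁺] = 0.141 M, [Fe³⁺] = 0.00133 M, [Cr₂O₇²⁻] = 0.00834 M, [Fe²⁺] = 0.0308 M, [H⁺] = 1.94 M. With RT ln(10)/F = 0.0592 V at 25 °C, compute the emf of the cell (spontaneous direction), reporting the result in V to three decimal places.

Cr₂O₇²⁻/Cr³⁺ is the cathode (higher E°), Fe³⁺/Fe²⁺ the anode: E°cell = +1.37 − (+0.77) = +0.60 V, n = 6.
Overall: Cr₂O₇²⁻(aq) + 14 H⁺(aq) + 6 Fe²⁺(aq) → 2 Cr³⁺(aq) + 7 H₂O(l) + 6 Fe³⁺(aq)
Q = [Cr³⁺]^2·[Fe³⁺]^6 / ([Cr₂O₇²⁻]·[H⁺]^14·[Fe²⁺]^6); log Q = -11.840.
E = E° − (0.0592/n) log Q = +0.60 − (0.0592/6)(-11.840) = +0.717 V.

+0.717 V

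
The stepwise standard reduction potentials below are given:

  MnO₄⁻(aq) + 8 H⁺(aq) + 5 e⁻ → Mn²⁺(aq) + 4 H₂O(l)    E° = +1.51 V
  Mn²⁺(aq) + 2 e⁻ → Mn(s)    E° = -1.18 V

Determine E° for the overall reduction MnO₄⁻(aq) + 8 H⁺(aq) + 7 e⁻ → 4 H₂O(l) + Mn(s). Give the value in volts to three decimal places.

+0.741 V

Standard free energies of sequential steps add: ΔG°₃ = ΔG°₁ + ΔG°₂, so n₃E°₃ = n₁E°₁ + n₂E°₂.
E°₃ = (5×+1.51 + 2×-1.18) / 7 = (+5.190) / 7 = +0.741 V.
Simply averaging or adding the two E° values would be wrong; the electron-weighted sum is required.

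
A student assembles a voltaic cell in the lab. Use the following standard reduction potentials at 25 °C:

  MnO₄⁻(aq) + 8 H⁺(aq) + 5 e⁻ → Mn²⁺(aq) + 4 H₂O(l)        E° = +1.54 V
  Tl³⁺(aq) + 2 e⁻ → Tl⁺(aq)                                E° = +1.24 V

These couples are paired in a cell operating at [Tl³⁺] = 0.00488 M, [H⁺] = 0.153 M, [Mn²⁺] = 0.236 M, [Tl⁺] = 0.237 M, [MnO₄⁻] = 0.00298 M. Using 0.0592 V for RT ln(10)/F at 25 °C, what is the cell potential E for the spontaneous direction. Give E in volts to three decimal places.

MnO₄⁻/Mn²⁺ is the cathode (higher E°), Tl³⁺/Tl⁺ the anode: E°cell = +1.54 − (+1.24) = +0.30 V, n = 10.
Overall: 2 MnO₄⁻(aq) + 16 H⁺(aq) + 5 Tl⁺(aq) → 2 Mn²⁺(aq) + 8 H₂O(l) + 5 Tl³⁺(aq)
Q = [Mn²⁺]^2·[Tl³⁺]^5 / ([MnO₄⁻]^2·[H⁺]^16·[Tl⁺]^5); log Q = 8.411.
E = E° − (0.0592/n) log Q = +0.30 − (0.0592/10)(8.411) = +0.250 V.

+0.250 V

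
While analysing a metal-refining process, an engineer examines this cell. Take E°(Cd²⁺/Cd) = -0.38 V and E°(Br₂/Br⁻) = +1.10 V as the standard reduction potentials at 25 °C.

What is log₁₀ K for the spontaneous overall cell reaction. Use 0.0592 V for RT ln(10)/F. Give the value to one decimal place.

Cathode: Br₂/Br⁻; anode: Cd²⁺/Cd. E°cell = +1.48 V, n = 2.
log K = nE°cell / 0.0592 = (2)(+1.48) / 0.0592 = 50.0.

50.0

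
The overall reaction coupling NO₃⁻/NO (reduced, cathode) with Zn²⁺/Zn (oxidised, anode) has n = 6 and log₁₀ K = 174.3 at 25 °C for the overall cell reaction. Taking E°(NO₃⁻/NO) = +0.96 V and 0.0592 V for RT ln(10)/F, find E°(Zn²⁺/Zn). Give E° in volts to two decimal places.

E°cell = (0.0592/n)·log K = (0.0592/6)(174.3) = +1.720 V.
Since NO₃⁻/NO is the cathode and Zn²⁺/Zn the anode, E°cell = E°(NO₃⁻/NO) − E°(Zn²⁺/Zn).
So E°(Zn²⁺/Zn) = E°(NO₃⁻/NO) − E°cell = (+0.96) − (+1.720) = -0.76 V.

-0.76 V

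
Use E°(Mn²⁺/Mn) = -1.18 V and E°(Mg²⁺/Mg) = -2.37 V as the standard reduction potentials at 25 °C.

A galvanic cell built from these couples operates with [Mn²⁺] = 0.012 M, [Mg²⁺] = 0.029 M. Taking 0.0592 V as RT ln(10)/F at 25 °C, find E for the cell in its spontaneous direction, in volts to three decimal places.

+1.179 V

Mn²⁺/Mn is the cathode (higher E°), Mg²⁺/Mg the anode: E°cell = -1.18 − (-2.37) = +1.19 V, n = 2.
Overall: Mn²⁺(aq) + Mg(s) → Mn(s) + Mg²⁺(aq)
Q = [Mg²⁺] / ([Mn²⁺]); log Q = 0.383.
E = E° − (0.0592/n) log Q = +1.19 − (0.0592/2)(0.383) = +1.179 V.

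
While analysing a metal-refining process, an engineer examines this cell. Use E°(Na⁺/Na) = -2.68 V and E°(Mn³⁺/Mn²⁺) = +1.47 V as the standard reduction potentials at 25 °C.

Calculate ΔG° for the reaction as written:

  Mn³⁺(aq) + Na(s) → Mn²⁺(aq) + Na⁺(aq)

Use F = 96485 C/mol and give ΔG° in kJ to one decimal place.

As written, Mn³⁺/Mn²⁺ is reduced (cathode) and Na⁺/Na is oxidised (anode), so E°cell = (+1.47) − (-2.68) = +4.15 V.
Balancing electrons gives n = 1.
ΔG° = −nFE° = −(1)(96485)(+4.15) = -400,413 J = -400.4 kJ.

-400.4 kJ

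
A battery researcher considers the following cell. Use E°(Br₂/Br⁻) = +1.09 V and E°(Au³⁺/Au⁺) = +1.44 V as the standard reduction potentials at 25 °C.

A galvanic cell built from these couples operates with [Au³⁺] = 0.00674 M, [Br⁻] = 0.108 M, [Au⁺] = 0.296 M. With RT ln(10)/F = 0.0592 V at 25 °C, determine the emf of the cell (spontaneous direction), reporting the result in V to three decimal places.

Au³⁺/Au⁺ is the cathode (higher E°), Br₂/Br⁻ the anode: E°cell = +1.44 − (+1.09) = +0.35 V, n = 2.
Overall: Au³⁺(aq) + 2 Br⁻(aq) → Au⁺(aq) + Br₂(l)
Q = [Au⁺] / ([Au³⁺]·[Br⁻]^2); log Q = 3.576.
E = E° − (0.0592/n) log Q = +0.35 − (0.0592/2)(3.576) = +0.244 V.

+0.244 V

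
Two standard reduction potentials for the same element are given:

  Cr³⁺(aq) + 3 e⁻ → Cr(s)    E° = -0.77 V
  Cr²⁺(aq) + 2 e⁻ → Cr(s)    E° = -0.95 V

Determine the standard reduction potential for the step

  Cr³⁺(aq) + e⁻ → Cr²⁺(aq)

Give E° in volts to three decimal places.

-0.410 V

Sequential free energies add, so n₃E°₃ = n₁E°₁ + n₂E°₂.
With n₃ = 3, and the known step contributing 2×(-0.95) V, the unknown satisfies 1·E° = 3×(-0.77) − 2×(-0.95) = -0.410.
E° = -0.410 / 1 = -0.410 V.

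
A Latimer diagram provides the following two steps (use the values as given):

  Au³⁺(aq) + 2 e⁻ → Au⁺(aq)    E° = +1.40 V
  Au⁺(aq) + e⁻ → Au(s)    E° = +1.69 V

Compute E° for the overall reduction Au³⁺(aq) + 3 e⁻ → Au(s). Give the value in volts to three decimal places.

+1.497 V

Standard free energies of sequential steps add: ΔG°₃ = ΔG°₁ + ΔG°₂, so n₃E°₃ = n₁E°₁ + n₂E°₂.
E°₃ = (2×+1.40 + 1×+1.69) / 3 = (+4.490) / 3 = +1.497 V.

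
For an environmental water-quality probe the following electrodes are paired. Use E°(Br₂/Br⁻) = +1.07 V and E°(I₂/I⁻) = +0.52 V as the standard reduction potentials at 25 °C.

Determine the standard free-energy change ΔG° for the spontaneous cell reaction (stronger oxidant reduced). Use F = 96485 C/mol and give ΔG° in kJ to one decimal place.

-106.1 kJ

Br₂/Br⁻ (E° = +1.07 V) is the cathode; I₂/I⁻ (E° = +0.52 V) is the anode, so E°cell = +0.55 V.
Balancing electrons gives n = 2 (lcm of 2 and 2).
ΔG° = −nFE° = −(2)(96485)(+0.55) = -106,134 J = -106.1 kJ.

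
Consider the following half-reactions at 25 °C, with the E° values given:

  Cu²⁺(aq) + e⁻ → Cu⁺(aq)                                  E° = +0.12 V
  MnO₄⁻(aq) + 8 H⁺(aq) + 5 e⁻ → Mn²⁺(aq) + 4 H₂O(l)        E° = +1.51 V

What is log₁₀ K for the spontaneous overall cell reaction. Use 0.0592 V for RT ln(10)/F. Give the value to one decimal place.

117.4

Cathode: MnO₄⁻/Mn²⁺; anode: Cu²⁺/Cu⁺. E°cell = +1.39 V, n = 5.
log K = nE°cell / 0.0592 = (5)(+1.39) / 0.0592 = 117.4.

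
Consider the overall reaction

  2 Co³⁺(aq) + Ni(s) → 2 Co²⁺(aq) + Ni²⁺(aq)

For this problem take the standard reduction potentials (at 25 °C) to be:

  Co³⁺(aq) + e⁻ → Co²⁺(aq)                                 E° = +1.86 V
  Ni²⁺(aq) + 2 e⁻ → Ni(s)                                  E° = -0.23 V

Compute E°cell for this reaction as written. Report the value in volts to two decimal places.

The Co³⁺/Co²⁺ couple has the higher reduction potential, so it is the cathode; Ni²⁺/Ni is oxidised at the anode.
E°cell = E°(cathode) − E°(anode) = (+1.86) − (-0.23) = +2.09 V.

+2.09 V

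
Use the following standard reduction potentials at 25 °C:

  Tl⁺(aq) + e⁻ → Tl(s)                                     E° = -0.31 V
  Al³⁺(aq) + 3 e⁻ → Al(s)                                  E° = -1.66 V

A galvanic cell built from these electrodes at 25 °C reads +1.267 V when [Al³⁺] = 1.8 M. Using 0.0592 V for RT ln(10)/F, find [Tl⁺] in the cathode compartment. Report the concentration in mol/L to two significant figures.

Tl⁺/Tl is the cathode, Al³⁺/Al the anode: E°cell = +1.35 V, n = 3.
Overall reaction: 3 Tl⁺(aq) + Al(s) → 3 Tl(s) + Al³⁺(aq); Q = [Al³⁺]^1/[Tl⁺]^3.
From E = E° − (0.0592/n) log Q: log Q = (E° − E)·n/0.0592 = (+1.35 − (+1.267))·3/0.0592 = 4.2061.
So 3·log[Tl⁺] = 1·log(1.8) − log Q = 0.2553 − (4.2061) = -3.9508; log[Tl⁺] = -3.9508 / 3 = -1.3169; [Tl⁺] = 10^(-1.3169) ≈ 0.048 M.

0.048 M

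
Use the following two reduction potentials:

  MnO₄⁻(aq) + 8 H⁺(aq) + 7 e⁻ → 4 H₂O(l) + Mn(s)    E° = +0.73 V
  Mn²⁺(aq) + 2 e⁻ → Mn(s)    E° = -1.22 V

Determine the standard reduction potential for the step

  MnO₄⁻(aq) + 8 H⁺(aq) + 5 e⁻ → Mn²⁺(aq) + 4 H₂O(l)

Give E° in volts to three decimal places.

Sequential free energies add, so n₃E°₃ = n₁E°₁ + n₂E°₂.
With n₃ = 7, and the known step contributing 2×(-1.22) V, the unknown satisfies 5·E° = 7×(+0.73) − 2×(-1.22) = +7.550.
E° = +7.550 / 5 = +1.510 V.

+1.510 V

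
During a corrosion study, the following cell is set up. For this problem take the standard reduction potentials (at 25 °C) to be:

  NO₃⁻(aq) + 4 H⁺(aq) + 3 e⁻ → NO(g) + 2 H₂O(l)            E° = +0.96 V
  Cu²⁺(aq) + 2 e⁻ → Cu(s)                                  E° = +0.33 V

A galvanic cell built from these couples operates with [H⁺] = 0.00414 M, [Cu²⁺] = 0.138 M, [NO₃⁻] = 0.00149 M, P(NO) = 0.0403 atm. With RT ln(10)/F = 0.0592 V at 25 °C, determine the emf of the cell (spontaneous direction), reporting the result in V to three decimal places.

NO₃⁻/NO is the cathode (higher E°), Cu²⁺/Cu the anode: E°cell = +0.96 − (+0.33) = +0.63 V, n = 6.
Overall: 2 NO₃⁻(aq) + 8 H⁺(aq) + 3 Cu(s) → 2 NO(g) + 4 H₂O(l) + 3 Cu²⁺(aq)
Q = P(NO)^2·[Cu²⁺]^3 / ([NO₃⁻]^2·[H⁺]^8); log Q = 19.348.
E = E° − (0.0592/n) log Q = +0.63 − (0.0592/6)(19.348) = +0.439 V.

+0.439 V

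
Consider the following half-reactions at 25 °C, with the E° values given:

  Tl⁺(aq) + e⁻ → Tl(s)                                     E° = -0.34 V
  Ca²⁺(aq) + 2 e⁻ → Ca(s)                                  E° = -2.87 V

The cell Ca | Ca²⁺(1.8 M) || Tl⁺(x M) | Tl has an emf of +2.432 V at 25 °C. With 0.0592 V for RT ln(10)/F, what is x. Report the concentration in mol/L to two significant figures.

0.030 M

Tl⁺/Tl is the cathode, Ca²⁺/Ca the anode: E°cell = +2.53 V, n = 2.
Overall reaction: 2 Tl⁺(aq) + Ca(s) → 2 Tl(s) + Ca²⁺(aq); Q = [Ca²⁺]^1/[Tl⁺]^2.
From E = E° − (0.0592/n) log Q: log Q = (E° − E)·n/0.0592 = (+2.53 − (+2.432))·2/0.0592 = 3.3108.
So 2·log[Tl⁺] = 1·log(1.8) − log Q = 0.2553 − (3.3108) = -3.0555; log[Tl⁺] = -3.0555 / 2 = -1.5277; [Tl⁺] = 10^(-1.5277) ≈ 0.030 M.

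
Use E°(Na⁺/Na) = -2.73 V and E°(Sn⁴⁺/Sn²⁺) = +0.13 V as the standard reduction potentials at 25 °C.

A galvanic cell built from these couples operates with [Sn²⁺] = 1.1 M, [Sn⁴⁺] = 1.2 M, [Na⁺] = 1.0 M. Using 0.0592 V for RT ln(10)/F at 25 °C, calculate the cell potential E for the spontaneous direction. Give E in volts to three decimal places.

Sn⁴⁺/Sn²⁺ is the cathode (higher E°), Na⁺/Na the anode: E°cell = +0.13 − (-2.73) = +2.86 V, n = 2.
Overall: Sn⁴⁺(aq) + 2 Na(s) → Sn²⁺(aq) + 2 Na⁺(aq)
Q = [Sn²⁺]·[Na⁺]^2 / ([Sn⁴⁺]); log Q = -0.038.
E = E° − (0.0592/n) log Q = +2.86 − (0.0592/2)(-0.038) = +2.861 V.

+2.861 V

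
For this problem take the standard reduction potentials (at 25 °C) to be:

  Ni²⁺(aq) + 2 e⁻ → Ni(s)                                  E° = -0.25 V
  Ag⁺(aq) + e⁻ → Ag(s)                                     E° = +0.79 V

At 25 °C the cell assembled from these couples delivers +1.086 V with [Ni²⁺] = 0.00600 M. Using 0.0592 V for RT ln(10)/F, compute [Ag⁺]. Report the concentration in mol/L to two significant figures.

0.46 M

Ag⁺/Ag is the cathode, Ni²⁺/Ni the anode: E°cell = +1.04 V, n = 2.
Overall reaction: 2 Ag⁺(aq) + Ni(s) → 2 Ag(s) + Ni²⁺(aq); Q = [Ni²⁺]^1/[Ag⁺]^2.
From E = E° − (0.0592/n) log Q: log Q = (E° − E)·n/0.0592 = (+1.04 − (+1.086))·2/0.0592 = -1.5541.
So 2·log[Ag⁺] = 1·log(0.006) − log Q = -2.2218 − (-1.5541) = -0.6677; log[Ag⁺] = -0.6677 / 2 = -0.3338; [Ag⁺] = 10^(-0.3338) ≈ 0.46 M.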